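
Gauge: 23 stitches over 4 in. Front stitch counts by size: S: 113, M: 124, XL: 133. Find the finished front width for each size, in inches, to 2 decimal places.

23/4 = 5.75 sts per in.
S: 113 / 5.75 = 19.652 → 19.65 in.
M: 124 / 5.75 = 21.565 → 21.57 in.
XL: 133 / 5.75 = 23.130 → 23.13 in.

S 19.65 inches; M 21.57 inches; XL 23.13 inches.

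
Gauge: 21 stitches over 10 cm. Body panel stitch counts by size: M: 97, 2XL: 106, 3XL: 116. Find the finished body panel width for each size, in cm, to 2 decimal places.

21/10 = 2.1 sts per cm.
M: 97 / 2.1 = 46.190 → 46.19 cm.
2XL: 106 / 2.1 = 50.476 → 50.48 cm.
3XL: 116 / 2.1 = 55.238 → 55.24 cm.

M 46.19 cm; 2XL 50.48 cm; 3XL 55.24 cm.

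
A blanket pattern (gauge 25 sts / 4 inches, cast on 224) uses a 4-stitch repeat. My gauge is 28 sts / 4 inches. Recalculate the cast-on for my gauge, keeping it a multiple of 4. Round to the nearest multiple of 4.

252 stitches.

224 × 28 / 25 = 250.88.
Nearest multiple of 4: 252.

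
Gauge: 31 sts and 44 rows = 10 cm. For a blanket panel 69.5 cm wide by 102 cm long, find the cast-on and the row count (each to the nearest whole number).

Cast on 215 stitches and work 449 rows.

Stitch gauge = 31/10 = 3.1 sts/cm; 69.5 × 3.1 = 215.45 → 215 sts.
Row gauge = 44/10 = 4.4 rows/cm; 102 × 4.4 = 448.80 → 449 rows.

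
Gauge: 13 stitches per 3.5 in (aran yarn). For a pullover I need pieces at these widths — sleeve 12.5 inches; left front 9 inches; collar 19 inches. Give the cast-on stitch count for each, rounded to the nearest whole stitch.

Rate = 13/3.5 = 3.714 sts per in.
sleeve: 12.5 × 3.714 = 46.43 → 46.
left front: 9 × 3.714 = 33.43 → 33.
collar: 19 × 3.714 = 70.57 → 71.

sleeve 46; left front 33; collar 71.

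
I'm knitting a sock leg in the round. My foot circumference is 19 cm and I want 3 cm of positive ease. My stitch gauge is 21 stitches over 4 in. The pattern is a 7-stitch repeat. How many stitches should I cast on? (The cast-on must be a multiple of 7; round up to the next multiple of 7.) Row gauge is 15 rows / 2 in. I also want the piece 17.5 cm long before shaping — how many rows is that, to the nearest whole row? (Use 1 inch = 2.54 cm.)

Finished = 19 + 3 = 22 cm.
22 cm × 1/2.54 = 8.66 inches.
21/4 = 5.25 sts per in; 8.66 × 5.25 = 45.47 sts.
Next multiple of 7 → 49.
17.5 cm = 6.89 inches; × 7.5 = 51.67 → 52 rows.

Cast on 49 stitches; work 52 rows.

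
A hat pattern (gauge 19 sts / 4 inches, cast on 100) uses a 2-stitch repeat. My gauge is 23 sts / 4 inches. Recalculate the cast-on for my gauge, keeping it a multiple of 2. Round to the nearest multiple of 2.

122 stitches.

100 × 23 / 19 = 121.05.
Nearest multiple of 2: 122.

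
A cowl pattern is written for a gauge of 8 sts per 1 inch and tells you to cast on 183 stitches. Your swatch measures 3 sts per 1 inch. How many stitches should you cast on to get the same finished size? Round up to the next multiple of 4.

Scale factor = 3 / 8 = 0.375.
183 × 3 / 8 = 68.62 sts.
→ 72 sts.

Cast on 72 stitches.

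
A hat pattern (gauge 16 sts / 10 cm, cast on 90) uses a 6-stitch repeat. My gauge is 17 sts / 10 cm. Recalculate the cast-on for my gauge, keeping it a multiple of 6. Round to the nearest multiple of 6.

CO 96 sts.

90 × 17 / 16 = 95.62.
Nearest multiple of 6: 96.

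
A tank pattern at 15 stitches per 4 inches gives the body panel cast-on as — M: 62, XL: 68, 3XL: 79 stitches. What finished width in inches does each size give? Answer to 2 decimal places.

15/4 = 3.75 sts per in.
M: 62 / 3.75 = 16.533 → 16.53 in.
XL: 68 / 3.75 = 18.133 → 18.13 in.
3XL: 79 / 3.75 = 21.067 → 21.07 in.

M 16.53 inches; XL 18.13 inches; 3XL 21.07 inches.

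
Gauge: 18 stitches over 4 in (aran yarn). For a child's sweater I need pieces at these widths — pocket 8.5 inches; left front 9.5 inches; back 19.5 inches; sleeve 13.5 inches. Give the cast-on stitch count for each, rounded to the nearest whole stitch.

Rate = 18/4 = 4.5 sts per in.
pocket: 8.5 × 4.5 = 38.25 → 38.
left front: 9.5 × 4.5 = 42.75 → 43.
back: 19.5 × 4.5 = 87.75 → 88.
sleeve: 13.5 × 4.5 = 60.75 → 61.

pocket 38; left front 43; back 88; sleeve 61.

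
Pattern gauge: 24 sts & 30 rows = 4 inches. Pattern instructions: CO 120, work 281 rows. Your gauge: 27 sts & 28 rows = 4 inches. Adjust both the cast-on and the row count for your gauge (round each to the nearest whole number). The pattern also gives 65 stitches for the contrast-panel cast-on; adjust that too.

Stitches: 120 × 27/24 = 135.00 → 135.
Rows: 281 × 28/30 = 262.27 → 262.
contrast-panel cast-on: 65 × 27/24 = 73.12 → 73.

Cast on 135 stitches; work 262 rows; contrast-panel cast-on 73 stitches.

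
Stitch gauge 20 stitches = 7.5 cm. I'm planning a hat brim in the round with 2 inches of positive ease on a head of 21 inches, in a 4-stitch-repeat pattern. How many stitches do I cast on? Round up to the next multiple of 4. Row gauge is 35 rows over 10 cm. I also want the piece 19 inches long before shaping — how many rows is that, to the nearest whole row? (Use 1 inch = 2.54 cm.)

Cast on 156 stitches; work 169 rows.

Finished = 21 + 2 = 23 inches.
23 inches × 2.54 = 58.42 cm.
20/7.5 = 2.667 sts per cm; 58.42 × 2.667 = 155.79 sts.
Next multiple of 4 → 156.
19 inches = 48.26 cm; × 3.5 = 168.91 → 169 rows.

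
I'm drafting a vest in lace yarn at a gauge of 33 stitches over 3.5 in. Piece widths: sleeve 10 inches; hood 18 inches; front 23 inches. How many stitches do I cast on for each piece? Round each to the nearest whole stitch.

sleeve 94; hood 170; front 217.

Rate = 33/3.5 = 9.429 sts per in.
sleeve: 10 × 9.429 = 94.29 → 94.
hood: 18 × 9.429 = 169.71 → 170.
front: 23 × 9.429 = 216.86 → 217.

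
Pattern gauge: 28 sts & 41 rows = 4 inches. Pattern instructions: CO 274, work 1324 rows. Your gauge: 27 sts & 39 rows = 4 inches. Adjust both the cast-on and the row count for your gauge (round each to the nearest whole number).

Cast on 264 stitches; work 1259 rows.

Stitches: 274 × 27/28 = 264.21 → 264.
Rows: 1324 × 39/41 = 1259.41 → 1259.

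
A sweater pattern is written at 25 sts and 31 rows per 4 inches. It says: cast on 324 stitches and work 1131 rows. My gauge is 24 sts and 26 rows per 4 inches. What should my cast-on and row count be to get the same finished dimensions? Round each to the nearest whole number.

Cast on 311 stitches; work 949 rows.

Stitches: 324 × 24/25 = 311.04 → 311.
Rows: 1131 × 26/31 = 948.58 → 949.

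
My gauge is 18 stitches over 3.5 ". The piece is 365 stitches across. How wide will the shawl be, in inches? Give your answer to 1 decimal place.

71.0 inches.

18 stitches / 3.5 inch = 5.143 stitches per inch.
365 / 5.143 = 70.97 inches.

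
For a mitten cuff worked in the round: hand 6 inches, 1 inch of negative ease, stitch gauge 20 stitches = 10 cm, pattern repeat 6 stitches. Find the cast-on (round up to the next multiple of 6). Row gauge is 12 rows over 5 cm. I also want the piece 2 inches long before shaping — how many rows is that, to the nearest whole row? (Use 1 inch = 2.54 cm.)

Cast on 30 stitches; work 12 rows.

Finished = 6 − 1 = 5 inches.
5 inches × 2.54 = 12.70 cm.
20/10 = 2 sts per cm; 12.70 × 2 = 25.40 sts.
Next multiple of 6 → 30.
2 inches = 5.08 cm; × 2.4 = 12.19 → 12 rows.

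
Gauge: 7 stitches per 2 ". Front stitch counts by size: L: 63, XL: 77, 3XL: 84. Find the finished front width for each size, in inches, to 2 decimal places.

L 18.00 inches; XL 22.00 inches; 3XL 24.00 inches.

7/2 = 3.5 sts per in.
L: 63 / 3.5 = 18.000 → 18.00 in.
XL: 77 / 3.5 = 22.000 → 22.00 in.
3XL: 84 / 3.5 = 24.000 → 24.00 in.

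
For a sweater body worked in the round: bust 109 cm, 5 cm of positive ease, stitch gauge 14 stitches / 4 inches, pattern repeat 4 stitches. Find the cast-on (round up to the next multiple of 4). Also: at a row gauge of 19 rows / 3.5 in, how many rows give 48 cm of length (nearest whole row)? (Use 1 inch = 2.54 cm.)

Finished = 109 + 5 = 114 cm.
114 cm × 1/2.54 = 44.88 inches.
14/4 = 3.5 sts per in; 44.88 × 3.5 = 157.09 sts.
Next multiple of 4 → 160.
48 cm = 18.90 inches; × 5.429 = 102.59 → 103 rows.

Cast on 160 stitches; work 103 rows.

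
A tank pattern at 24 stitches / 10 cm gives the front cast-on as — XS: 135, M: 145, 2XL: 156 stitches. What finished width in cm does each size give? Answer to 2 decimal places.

XS 56.25 cm; M 60.42 cm; 2XL 65.00 cm.

24/10 = 2.4 sts per cm.
XS: 135 / 2.4 = 56.250 → 56.25 cm.
M: 145 / 2.4 = 60.417 → 60.42 cm.
2XL: 156 / 2.4 = 65.000 → 65.00 cm.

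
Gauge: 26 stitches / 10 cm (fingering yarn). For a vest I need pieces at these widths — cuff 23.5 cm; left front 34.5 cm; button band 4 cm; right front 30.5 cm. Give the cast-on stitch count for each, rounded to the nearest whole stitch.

cuff 61; left front 90; button band 10; right front 79.

Rate = 26/10 = 2.6 sts per cm.
cuff: 23.5 × 2.6 = 61.10 → 61.
left front: 34.5 × 2.6 = 89.70 → 90.
button band: 4 × 2.6 = 10.40 → 10.
right front: 30.5 × 2.6 = 79.30 → 79.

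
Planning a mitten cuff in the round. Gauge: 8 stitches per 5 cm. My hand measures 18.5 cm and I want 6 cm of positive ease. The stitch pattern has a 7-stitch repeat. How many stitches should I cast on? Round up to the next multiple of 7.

Cast on 42 stitches.

Finished = 18.5 + 6 = 24.5 cm.
8 / 5 = 1.6 sts/cm.
24.5 × 1.6 = 39.20 sts.
Next multiple of 7: 42.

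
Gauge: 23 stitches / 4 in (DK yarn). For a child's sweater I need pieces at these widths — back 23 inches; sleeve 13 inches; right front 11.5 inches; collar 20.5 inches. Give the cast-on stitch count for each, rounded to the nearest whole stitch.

Rate = 23/4 = 5.75 sts per in.
back: 23 × 5.75 = 132.25 → 132.
sleeve: 13 × 5.75 = 74.75 → 75.
right front: 11.5 × 5.75 = 66.12 → 66.
collar: 20.5 × 5.75 = 117.88 → 118.

back 132; sleeve 75; right front 66; collar 118.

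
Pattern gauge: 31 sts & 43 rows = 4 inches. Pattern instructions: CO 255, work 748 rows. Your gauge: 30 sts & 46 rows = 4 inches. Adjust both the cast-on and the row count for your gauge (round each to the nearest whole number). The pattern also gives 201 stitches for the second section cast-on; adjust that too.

Stitches: 255 × 30/31 = 246.77 → 247.
Rows: 748 × 46/43 = 800.19 → 800.
second section cast-on: 201 × 30/31 = 194.52 → 195.

Cast on 247 stitches; work 800 rows; second section cast-on 195 stitches.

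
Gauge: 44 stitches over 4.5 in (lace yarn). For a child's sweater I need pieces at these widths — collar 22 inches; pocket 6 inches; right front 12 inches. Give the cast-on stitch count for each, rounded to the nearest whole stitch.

Rate = 44/4.5 = 9.778 sts per in.
collar: 22 × 9.778 = 215.11 → 215.
pocket: 6 × 9.778 = 58.67 → 59.
right front: 12 × 9.778 = 117.33 → 117.

collar 215; pocket 59; right front 117.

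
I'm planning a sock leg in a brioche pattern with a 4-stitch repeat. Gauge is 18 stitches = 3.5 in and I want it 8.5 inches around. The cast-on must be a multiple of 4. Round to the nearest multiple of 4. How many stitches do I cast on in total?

18 / 3.5 = 5.143 sts per inch.
8.5 × 5.143 = 43.71 sts.
Nearest multiple of 4: 44.

Cast on 44 stitches.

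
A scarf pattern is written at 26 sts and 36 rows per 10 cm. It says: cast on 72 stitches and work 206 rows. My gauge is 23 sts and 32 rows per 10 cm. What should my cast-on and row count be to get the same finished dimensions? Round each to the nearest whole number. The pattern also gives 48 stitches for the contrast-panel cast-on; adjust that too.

Stitches: 72 × 23/26 = 63.69 → 64.
Rows: 206 × 32/36 = 183.11 → 183.
contrast-panel cast-on: 48 × 23/26 = 42.46 → 42.

Cast on 64 stitches; work 183 rows; contrast-panel cast-on 42 stitches.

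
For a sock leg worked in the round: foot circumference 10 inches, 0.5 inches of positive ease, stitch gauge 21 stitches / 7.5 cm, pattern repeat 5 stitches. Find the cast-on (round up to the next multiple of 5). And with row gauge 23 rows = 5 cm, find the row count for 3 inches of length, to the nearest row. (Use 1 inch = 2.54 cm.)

Cast on 75 stitches; work 35 rows.

Finished = 10 + 0.5 = 10.5 inches.
10.5 inches × 2.54 = 26.67 cm.
21/7.5 = 2.8 sts per cm; 26.67 × 2.8 = 74.68 sts.
Next multiple of 5 → 75.
3 inches = 7.62 cm; × 4.6 = 35.05 → 35 rows.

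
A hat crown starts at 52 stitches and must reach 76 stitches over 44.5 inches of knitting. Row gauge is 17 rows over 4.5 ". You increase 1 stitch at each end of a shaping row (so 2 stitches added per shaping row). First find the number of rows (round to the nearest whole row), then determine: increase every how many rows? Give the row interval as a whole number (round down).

Rows = 44.5 × 3.778 = 168.1 → 168 rows.
Stitches to add: 24 → 12 shaping rows (at 2 st each).
168 / 12 = 14.00 → every 14 rows.

Increase every 14th row.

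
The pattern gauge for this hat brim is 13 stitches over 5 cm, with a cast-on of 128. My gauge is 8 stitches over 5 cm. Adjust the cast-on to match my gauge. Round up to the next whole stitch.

Scale factor = 8 / 13 = 0.615.
128 × 8 / 13 = 78.77 sts.
→ 79 sts.

79 stitches.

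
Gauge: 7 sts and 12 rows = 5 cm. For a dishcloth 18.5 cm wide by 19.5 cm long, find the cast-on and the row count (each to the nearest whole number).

Stitch gauge = 7/5 = 1.4 sts/cm; 18.5 × 1.4 = 25.90 → 26 sts.
Row gauge = 12/5 = 2.4 rows/cm; 19.5 × 2.4 = 46.80 → 47 rows.

Cast on 26 stitches and work 47 rows.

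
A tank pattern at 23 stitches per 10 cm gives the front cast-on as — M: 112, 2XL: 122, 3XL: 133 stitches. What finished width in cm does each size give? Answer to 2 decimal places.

M 48.70 cm; 2XL 53.04 cm; 3XL 57.83 cm.

23/10 = 2.3 sts per cm.
M: 112 / 2.3 = 48.696 → 48.70 cm.
2XL: 122 / 2.3 = 53.043 → 53.04 cm.
3XL: 133 / 2.3 = 57.826 → 57.83 cm.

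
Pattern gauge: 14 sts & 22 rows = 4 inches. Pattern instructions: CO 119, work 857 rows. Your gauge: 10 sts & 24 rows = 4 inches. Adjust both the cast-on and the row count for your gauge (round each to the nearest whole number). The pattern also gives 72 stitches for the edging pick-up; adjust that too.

Cast on 85 stitches; work 935 rows; edging pick-up 51 stitches.

Stitches: 119 × 10/14 = 85.00 → 85.
Rows: 857 × 24/22 = 934.91 → 935.
edging pick-up: 72 × 10/14 = 51.43 → 51.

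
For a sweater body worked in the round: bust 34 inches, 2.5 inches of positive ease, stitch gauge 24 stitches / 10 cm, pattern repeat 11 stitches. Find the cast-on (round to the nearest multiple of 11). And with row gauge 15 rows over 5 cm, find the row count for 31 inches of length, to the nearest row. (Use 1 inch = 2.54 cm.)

Finished = 34 + 2.5 = 36.5 inches.
36.5 inches × 2.54 = 92.71 cm.
24/10 = 2.4 sts per cm; 92.71 × 2.4 = 222.50 sts.
Nearest multiple of 11 → 220.
31 inches = 78.74 cm; × 3 = 236.22 → 236 rows.

Cast on 220 stitches; work 236 rows.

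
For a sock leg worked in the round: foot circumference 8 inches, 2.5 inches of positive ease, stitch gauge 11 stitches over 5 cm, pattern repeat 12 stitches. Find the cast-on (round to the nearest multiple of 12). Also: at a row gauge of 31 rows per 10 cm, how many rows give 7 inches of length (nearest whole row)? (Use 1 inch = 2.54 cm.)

Cast on 60 stitches; work 55 rows.

Finished = 8 + 2.5 = 10.5 inches.
10.5 inches × 2.54 = 26.67 cm.
11/5 = 2.2 sts per cm; 26.67 × 2.2 = 58.67 sts.
Nearest multiple of 12 → 60.
7 inches = 17.78 cm; × 3.1 = 55.12 → 55 rows.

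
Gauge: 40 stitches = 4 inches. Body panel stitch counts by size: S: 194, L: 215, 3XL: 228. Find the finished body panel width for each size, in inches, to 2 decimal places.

S 19.40 inches; L 21.50 inches; 3XL 22.80 inches.

40/4 = 10 sts per in.
S: 194 / 10 = 19.400 → 19.40 in.
L: 215 / 10 = 21.500 → 21.50 in.
3XL: 228 / 10 = 22.800 → 22.80 in.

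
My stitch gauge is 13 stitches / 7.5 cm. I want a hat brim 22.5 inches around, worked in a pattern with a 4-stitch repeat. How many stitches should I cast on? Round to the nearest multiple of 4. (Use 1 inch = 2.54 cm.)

22.5 in = 22.5 × 2.54 = 57.15 cm.
13 / 7.5 = 1.733 sts/cm.
57.15 × 1.733 = 99.06 sts.
→ 100.

100 stitches.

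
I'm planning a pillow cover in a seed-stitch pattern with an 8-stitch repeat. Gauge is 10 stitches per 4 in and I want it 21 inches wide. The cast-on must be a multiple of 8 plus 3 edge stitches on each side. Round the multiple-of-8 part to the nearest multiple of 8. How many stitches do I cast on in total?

10 / 4 = 2.5 sts per inch.
21 × 2.5 = 52.50 sts.
Less 6 edge sts → 46.50 for the repeat.
Nearest multiple of 8: 48.
Add back 6 edge sts → 54.

54 stitches.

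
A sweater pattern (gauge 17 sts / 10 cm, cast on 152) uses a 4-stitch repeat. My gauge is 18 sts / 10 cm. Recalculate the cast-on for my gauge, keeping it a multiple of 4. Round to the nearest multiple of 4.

152 × 18 / 17 = 160.94.
Nearest multiple of 4: 160.

CO 160 sts.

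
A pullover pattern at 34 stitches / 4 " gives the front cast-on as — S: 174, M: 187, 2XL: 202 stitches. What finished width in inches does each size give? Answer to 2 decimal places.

34/4 = 8.5 sts per in.
S: 174 / 8.5 = 20.471 → 20.47 in.
M: 187 / 8.5 = 22.000 → 22.00 in.
2XL: 202 / 8.5 = 23.765 → 23.76 in.

S 20.47 inches; M 22.00 inches; 2XL 23.76 inches.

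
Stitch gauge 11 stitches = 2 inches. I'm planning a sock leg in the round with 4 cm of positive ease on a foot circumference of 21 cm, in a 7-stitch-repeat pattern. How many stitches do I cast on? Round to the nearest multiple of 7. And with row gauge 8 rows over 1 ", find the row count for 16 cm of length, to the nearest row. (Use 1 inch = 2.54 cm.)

Cast on 56 stitches; work 50 rows.

Finished = 21 + 4 = 25 cm.
25 cm × 1/2.54 = 9.84 inches.
11/2 = 5.5 sts per in; 9.84 × 5.5 = 54.13 sts.
Nearest multiple of 7 → 56.
16 cm = 6.30 inches; × 8 = 50.39 → 50 rows.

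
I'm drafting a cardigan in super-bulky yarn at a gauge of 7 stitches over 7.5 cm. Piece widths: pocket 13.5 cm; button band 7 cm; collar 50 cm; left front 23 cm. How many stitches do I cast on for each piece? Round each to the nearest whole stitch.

Rate = 7/7.5 = 0.933 sts per cm.
pocket: 13.5 × 0.933 = 12.60 → 13.
button band: 7 × 0.933 = 6.53 → 7.
collar: 50 × 0.933 = 46.67 → 47.
left front: 23 × 0.933 = 21.47 → 21.

pocket 13; button band 7; collar 47; left front 21.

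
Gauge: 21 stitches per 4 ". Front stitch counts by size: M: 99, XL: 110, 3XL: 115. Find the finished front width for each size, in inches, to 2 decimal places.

M 18.86 inches; XL 20.95 inches; 3XL 21.90 inches.

21/4 = 5.25 sts per in.
M: 99 / 5.25 = 18.857 → 18.86 in.
XL: 110 / 5.25 = 20.952 → 20.95 in.
3XL: 115 / 5.25 = 21.905 → 21.90 in.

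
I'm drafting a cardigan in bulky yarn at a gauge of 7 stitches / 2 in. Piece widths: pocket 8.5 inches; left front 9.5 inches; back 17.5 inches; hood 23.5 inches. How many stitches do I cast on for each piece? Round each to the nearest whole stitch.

Rate = 7/2 = 3.5 sts per in.
pocket: 8.5 × 3.5 = 29.75 → 30.
left front: 9.5 × 3.5 = 33.25 → 33.
back: 17.5 × 3.5 = 61.25 → 61.
hood: 23.5 × 3.5 = 82.25 → 82.

pocket 30; left front 33; back 61; hood 82.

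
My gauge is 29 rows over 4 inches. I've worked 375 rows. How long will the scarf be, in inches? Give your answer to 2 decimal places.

51.72 inches.

29 rows / 4 inch = 7.25 rows per inch.
375 / 7.25 = 51.724 inches.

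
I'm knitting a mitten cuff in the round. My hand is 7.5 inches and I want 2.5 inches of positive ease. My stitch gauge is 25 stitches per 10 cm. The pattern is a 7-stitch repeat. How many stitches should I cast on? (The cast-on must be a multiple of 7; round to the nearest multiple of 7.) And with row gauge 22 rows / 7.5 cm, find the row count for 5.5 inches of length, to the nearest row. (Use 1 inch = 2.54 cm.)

Finished = 7.5 + 2.5 = 10 inches.
10 inches × 2.54 = 25.40 cm.
25/10 = 2.5 sts per cm; 25.40 × 2.5 = 63.50 sts.
Nearest multiple of 7 → 63.
5.5 inches = 13.97 cm; × 2.933 = 40.98 → 41 rows.

Cast on 63 stitches; work 41 rows.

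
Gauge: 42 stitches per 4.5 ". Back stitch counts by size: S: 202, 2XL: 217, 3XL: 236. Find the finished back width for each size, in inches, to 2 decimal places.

42/4.5 = 9.333 sts per in.
S: 202 / 9.333 = 21.643 → 21.64 in.
2XL: 217 / 9.333 = 23.250 → 23.25 in.
3XL: 236 / 9.333 = 25.286 → 25.29 in.

S 21.64 inches; 2XL 23.25 inches; 3XL 25.29 inches.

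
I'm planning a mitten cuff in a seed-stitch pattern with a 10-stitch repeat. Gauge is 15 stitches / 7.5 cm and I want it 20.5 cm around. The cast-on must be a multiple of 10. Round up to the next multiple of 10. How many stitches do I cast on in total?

15 / 7.5 = 2 sts per cm.
20.5 × 2 = 41.00 sts.
Next multiple of 10: 50.

Cast on 50 stitches.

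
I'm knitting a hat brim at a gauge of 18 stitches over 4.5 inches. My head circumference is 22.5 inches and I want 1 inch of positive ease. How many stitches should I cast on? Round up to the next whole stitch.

CO 94 sts.

Finished = 22.5 + 1 = 23.5 in.
18 / 4.5 = 4 sts per inch.
23.50 × 4 = 94.00 sts.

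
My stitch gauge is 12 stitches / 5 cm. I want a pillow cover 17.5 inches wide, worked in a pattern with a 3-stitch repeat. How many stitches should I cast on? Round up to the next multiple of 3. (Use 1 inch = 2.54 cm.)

Cast on 108 stitches.

17.5 in = 17.5 × 2.54 = 44.45 cm.
12 / 5 = 2.4 sts/cm.
44.45 × 2.4 = 106.68 sts.
→ 108.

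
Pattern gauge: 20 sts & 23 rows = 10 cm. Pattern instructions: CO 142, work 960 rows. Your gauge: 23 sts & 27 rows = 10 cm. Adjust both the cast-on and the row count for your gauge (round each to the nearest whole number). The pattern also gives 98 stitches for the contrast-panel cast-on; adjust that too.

Cast on 163 stitches; work 1127 rows; contrast-panel cast-on 113 stitches.

Stitches: 142 × 23/20 = 163.30 → 163.
Rows: 960 × 27/23 = 1126.96 → 1127.
contrast-panel cast-on: 98 × 23/20 = 112.70 → 113.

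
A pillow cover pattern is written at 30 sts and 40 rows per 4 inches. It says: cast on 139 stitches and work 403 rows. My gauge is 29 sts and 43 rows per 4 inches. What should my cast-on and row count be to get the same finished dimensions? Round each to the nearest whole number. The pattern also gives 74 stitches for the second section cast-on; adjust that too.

Stitches: 139 × 29/30 = 134.37 → 134.
Rows: 403 × 43/40 = 433.23 → 433.
second section cast-on: 74 × 29/30 = 71.53 → 72.

Cast on 134 stitches; work 433 rows; second section cast-on 72 stitches.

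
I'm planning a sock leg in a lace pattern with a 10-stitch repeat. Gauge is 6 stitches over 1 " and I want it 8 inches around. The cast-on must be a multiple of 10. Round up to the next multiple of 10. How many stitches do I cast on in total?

6 / 1 = 6 sts per inch.
8 × 6 = 48.00 sts.
Next multiple of 10: 50.

50 stitches.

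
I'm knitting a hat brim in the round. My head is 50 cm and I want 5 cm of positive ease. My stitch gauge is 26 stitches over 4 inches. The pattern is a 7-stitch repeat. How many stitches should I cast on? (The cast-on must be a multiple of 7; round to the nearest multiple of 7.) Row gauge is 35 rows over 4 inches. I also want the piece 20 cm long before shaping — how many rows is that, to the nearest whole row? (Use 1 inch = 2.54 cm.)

Finished = 50 + 5 = 55 cm.
55 cm × 1/2.54 = 21.65 inches.
26/4 = 6.5 sts per in; 21.65 × 6.5 = 140.75 sts.
Nearest multiple of 7 → 140.
20 cm = 7.87 inches; × 8.75 = 68.90 → 69 rows.

Cast on 140 stitches; work 69 rows.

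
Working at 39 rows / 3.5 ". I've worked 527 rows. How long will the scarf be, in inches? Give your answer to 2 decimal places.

47.29 inches.

39 rows / 3.5 inch = 11.143 rows per inch.
527 / 11.143 = 47.295 inches.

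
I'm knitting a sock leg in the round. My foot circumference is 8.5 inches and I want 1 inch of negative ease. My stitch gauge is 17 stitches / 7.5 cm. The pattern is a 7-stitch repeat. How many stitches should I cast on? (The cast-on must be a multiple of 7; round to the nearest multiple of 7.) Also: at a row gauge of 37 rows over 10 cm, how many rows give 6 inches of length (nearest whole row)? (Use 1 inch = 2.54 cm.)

Finished = 8.5 − 1 = 7.5 inches.
7.5 inches × 2.54 = 19.05 cm.
17/7.5 = 2.267 sts per cm; 19.05 × 2.267 = 43.18 sts.
Nearest multiple of 7 → 42.
6 inches = 15.24 cm; × 3.7 = 56.39 → 56 rows.

Cast on 42 stitches; work 56 rows.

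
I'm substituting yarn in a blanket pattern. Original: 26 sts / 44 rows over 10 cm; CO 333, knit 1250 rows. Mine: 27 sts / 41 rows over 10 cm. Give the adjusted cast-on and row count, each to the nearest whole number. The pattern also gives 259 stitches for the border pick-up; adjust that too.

Stitches: 333 × 27/26 = 345.81 → 346.
Rows: 1250 × 41/44 = 1164.77 → 1165.
border pick-up: 259 × 27/26 = 268.96 → 269.

Cast on 346 stitches; work 1165 rows; border pick-up 269 stitches.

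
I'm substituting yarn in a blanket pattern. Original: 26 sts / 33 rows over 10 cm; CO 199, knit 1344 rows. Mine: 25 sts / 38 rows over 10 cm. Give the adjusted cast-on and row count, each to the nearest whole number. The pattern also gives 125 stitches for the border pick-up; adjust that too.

Stitches: 199 × 25/26 = 191.35 → 191.
Rows: 1344 × 38/33 = 1547.64 → 1548.
border pick-up: 125 × 25/26 = 120.19 → 120.

Cast on 191 stitches; work 1548 rows; border pick-up 120 stitches.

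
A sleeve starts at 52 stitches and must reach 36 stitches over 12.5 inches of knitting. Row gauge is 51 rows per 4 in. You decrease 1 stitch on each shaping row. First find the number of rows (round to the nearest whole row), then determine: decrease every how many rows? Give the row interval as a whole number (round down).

Rows = 12.5 × 12.75 = 159.4 → 159 rows.
Stitches to remove: 16 → 16 shaping rows (at 1 st each).
159 / 16 = 9.94 → every 9 rows.

Decrease every 9th row.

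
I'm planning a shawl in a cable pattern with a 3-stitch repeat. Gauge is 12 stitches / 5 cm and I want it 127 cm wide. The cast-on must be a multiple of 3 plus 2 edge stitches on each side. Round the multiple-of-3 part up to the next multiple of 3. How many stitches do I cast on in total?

12 / 5 = 2.4 sts per cm.
127 × 2.4 = 304.80 sts.
Less 4 edge sts → 300.80 for the repeat.
Next multiple of 3: 303.
Add back 4 edge sts → 307.

307 stitches.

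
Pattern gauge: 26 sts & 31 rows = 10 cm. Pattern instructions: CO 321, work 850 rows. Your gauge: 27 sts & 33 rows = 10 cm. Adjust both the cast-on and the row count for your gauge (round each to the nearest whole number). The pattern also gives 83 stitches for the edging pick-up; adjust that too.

Stitches: 321 × 27/26 = 333.35 → 333.
Rows: 850 × 33/31 = 904.84 → 905.
edging pick-up: 83 × 27/26 = 86.19 → 86.

Cast on 333 stitches; work 905 rows; edging pick-up 86 stitches.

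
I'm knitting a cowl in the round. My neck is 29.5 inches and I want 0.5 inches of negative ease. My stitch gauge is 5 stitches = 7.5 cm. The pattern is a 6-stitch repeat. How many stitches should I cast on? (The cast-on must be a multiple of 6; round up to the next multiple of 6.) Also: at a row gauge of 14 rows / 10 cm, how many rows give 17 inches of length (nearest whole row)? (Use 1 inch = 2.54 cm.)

Cast on 54 stitches; work 60 rows.

Finished = 29.5 − 0.5 = 29 inches.
29 inches × 2.54 = 73.66 cm.
5/7.5 = 0.667 sts per cm; 73.66 × 0.667 = 49.11 sts.
Next multiple of 6 → 54.
17 inches = 43.18 cm; × 1.4 = 60.45 → 60 rows.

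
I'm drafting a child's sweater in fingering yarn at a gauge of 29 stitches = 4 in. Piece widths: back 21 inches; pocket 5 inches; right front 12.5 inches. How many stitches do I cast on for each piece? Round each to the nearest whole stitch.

Rate = 29/4 = 7.25 sts per in.
back: 21 × 7.25 = 152.25 → 152.
pocket: 5 × 7.25 = 36.25 → 36.
right front: 12.5 × 7.25 = 90.62 → 91.

back 152; pocket 36; right front 91.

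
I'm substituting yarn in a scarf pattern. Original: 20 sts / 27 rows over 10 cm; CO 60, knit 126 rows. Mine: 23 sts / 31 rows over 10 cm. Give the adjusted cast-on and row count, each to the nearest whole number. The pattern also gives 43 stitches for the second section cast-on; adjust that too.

Cast on 69 stitches; work 145 rows; second section cast-on 49 stitches.

Stitches: 60 × 23/20 = 69.00 → 69.
Rows: 126 × 31/27 = 144.67 → 145.
second section cast-on: 43 × 23/20 = 49.45 → 49.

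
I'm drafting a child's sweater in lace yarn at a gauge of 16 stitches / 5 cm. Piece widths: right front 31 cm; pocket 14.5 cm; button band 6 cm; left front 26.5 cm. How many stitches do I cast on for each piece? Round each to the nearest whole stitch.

Rate = 16/5 = 3.2 sts per cm.
right front: 31 × 3.2 = 99.20 → 99.
pocket: 14.5 × 3.2 = 46.40 → 46.
button band: 6 × 3.2 = 19.20 → 19.
left front: 26.5 × 3.2 = 84.80 → 85.

right front 99; pocket 46; button band 19; left front 85.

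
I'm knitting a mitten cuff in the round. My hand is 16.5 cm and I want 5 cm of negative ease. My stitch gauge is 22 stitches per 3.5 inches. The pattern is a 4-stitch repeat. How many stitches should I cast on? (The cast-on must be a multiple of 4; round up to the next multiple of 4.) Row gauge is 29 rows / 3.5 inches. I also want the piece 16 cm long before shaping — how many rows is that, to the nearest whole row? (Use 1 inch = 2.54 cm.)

Finished = 16.5 − 5 = 11.5 cm.
11.5 cm × 1/2.54 = 4.53 inches.
22/3.5 = 6.286 sts per in; 4.53 × 6.286 = 28.46 sts.
Next multiple of 4 → 32.
16 cm = 6.30 inches; × 8.286 = 52.19 → 52 rows.

Cast on 32 stitches; work 52 rows.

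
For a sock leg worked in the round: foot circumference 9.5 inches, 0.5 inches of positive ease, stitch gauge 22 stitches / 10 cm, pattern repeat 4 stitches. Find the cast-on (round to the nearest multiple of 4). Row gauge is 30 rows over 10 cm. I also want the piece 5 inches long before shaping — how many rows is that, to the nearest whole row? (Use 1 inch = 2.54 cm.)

Cast on 56 stitches; work 38 rows.

Finished = 9.5 + 0.5 = 10 inches.
10 inches × 2.54 = 25.40 cm.
22/10 = 2.2 sts per cm; 25.40 × 2.2 = 55.88 sts.
Nearest multiple of 4 → 56.
5 inches = 12.70 cm; × 3 = 38.10 → 38 rows.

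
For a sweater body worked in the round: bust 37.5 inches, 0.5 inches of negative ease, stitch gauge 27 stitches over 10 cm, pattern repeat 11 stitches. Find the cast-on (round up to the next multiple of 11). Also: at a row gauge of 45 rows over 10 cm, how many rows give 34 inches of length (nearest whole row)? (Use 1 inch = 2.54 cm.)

Finished = 37.5 − 0.5 = 37 inches.
37 inches × 2.54 = 93.98 cm.
27/10 = 2.7 sts per cm; 93.98 × 2.7 = 253.75 sts.
Next multiple of 11 → 264.
34 inches = 86.36 cm; × 4.5 = 388.62 → 389 rows.

Cast on 264 stitches; work 389 rows.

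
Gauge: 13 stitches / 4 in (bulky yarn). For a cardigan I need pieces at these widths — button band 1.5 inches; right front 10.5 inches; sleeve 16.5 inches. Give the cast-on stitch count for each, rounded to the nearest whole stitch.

button band 5; right front 34; sleeve 54.

Rate = 13/4 = 3.25 sts per in.
button band: 1.5 × 3.25 = 4.88 → 5.
right front: 10.5 × 3.25 = 34.12 → 34.
sleeve: 16.5 × 3.25 = 53.62 → 54.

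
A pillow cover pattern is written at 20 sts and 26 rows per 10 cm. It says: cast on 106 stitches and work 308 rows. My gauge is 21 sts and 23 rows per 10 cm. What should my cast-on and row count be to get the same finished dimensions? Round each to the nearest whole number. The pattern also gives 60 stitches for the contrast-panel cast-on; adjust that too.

Stitches: 106 × 21/20 = 111.30 → 111.
Rows: 308 × 23/26 = 272.46 → 272.
contrast-panel cast-on: 60 × 21/20 = 63.00 → 63.

Cast on 111 stitches; work 272 rows; contrast-panel cast-on 63 stitches.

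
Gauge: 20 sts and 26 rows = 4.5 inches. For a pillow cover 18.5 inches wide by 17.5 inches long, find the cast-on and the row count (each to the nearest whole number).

Stitch gauge = 20/4.5 = 4.444 sts/in; 18.5 × 4.444 = 82.22 → 82 sts.
Row gauge = 26/4.5 = 5.778 rows/in; 17.5 × 5.778 = 101.11 → 101 rows.

Cast on 82 stitches and work 101 rows.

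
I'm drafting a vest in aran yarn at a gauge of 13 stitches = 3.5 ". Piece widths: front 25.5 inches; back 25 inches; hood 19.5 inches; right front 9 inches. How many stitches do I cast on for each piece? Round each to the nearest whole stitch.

front 95; back 93; hood 72; right front 33.

Rate = 13/3.5 = 3.714 sts per in.
front: 25.5 × 3.714 = 94.71 → 95.
back: 25 × 3.714 = 92.86 → 93.
hood: 19.5 × 3.714 = 72.43 → 72.
right front: 9 × 3.714 = 33.43 → 33.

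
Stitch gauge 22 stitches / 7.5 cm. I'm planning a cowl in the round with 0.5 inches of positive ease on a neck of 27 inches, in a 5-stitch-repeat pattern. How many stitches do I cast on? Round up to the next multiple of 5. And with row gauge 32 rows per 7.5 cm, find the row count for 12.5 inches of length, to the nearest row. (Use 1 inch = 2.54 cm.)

Cast on 205 stitches; work 135 rows.

Finished = 27 + 0.5 = 27.5 inches.
27.5 inches × 2.54 = 69.85 cm.
22/7.5 = 2.933 sts per cm; 69.85 × 2.933 = 204.89 sts.
Next multiple of 5 → 205.
12.5 inches = 31.75 cm; × 4.267 = 135.47 → 135 rows.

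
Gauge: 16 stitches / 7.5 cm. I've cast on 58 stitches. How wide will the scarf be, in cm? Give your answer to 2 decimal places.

16 stitches / 7.5 cm = 2.133 stitches per cm.
58 / 2.133 = 27.188 cm.

27.19 cm.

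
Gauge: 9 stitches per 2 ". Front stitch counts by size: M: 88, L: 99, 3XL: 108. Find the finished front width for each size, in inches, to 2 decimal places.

M 19.56 inches; L 22.00 inches; 3XL 24.00 inches.

9/2 = 4.5 sts per in.
M: 88 / 4.5 = 19.556 → 19.56 in.
L: 99 / 4.5 = 22.000 → 22.00 in.
3XL: 108 / 4.5 = 24.000 → 24.00 in.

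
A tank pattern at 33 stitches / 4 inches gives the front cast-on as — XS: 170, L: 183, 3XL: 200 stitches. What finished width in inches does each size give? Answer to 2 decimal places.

33/4 = 8.25 sts per in.
XS: 170 / 8.25 = 20.606 → 20.61 in.
L: 183 / 8.25 = 22.182 → 22.18 in.
3XL: 200 / 8.25 = 24.242 → 24.24 in.

XS 20.61 inches; L 22.18 inches; 3XL 24.24 inches.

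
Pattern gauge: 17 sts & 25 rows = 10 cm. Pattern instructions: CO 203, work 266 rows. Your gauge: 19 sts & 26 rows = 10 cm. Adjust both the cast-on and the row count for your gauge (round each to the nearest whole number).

Cast on 227 stitches; work 277 rows.

Stitches: 203 × 19/17 = 226.88 → 227.
Rows: 266 × 26/25 = 276.64 → 277.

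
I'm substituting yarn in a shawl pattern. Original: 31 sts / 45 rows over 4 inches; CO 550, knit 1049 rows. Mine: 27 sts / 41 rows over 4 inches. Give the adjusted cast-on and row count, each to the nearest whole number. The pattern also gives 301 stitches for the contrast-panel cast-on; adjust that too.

Cast on 479 stitches; work 956 rows; contrast-panel cast-on 262 stitches.

Stitches: 550 × 27/31 = 479.03 → 479.
Rows: 1049 × 41/45 = 955.76 → 956.
contrast-panel cast-on: 301 × 27/31 = 262.16 → 262.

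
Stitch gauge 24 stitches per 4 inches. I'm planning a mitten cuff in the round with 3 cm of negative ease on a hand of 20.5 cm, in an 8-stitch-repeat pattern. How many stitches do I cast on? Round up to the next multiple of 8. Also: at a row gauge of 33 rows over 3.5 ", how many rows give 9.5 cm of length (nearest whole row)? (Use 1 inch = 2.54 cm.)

Cast on 48 stitches; work 35 rows.

Finished = 20.5 − 3 = 17.5 cm.
17.5 cm × 1/2.54 = 6.89 inches.
24/4 = 6 sts per in; 6.89 × 6 = 41.34 sts.
Next multiple of 8 → 48.
9.5 cm = 3.74 inches; × 9.429 = 35.26 → 35 rows.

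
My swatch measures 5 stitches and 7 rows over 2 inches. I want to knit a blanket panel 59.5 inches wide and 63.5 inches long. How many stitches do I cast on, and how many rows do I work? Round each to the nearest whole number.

Stitch gauge = 5/2 = 2.5 sts/in; 59.5 × 2.5 = 148.75 → 149 sts.
Row gauge = 7/2 = 3.5 rows/in; 63.5 × 3.5 = 222.25 → 222 rows.

Cast on 149 stitches and work 222 rows.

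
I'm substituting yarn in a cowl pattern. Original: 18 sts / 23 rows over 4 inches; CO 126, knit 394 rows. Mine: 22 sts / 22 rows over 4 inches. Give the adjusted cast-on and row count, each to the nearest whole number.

Stitches: 126 × 22/18 = 154.00 → 154.
Rows: 394 × 22/23 = 376.87 → 377.

Cast on 154 stitches; work 377 rows.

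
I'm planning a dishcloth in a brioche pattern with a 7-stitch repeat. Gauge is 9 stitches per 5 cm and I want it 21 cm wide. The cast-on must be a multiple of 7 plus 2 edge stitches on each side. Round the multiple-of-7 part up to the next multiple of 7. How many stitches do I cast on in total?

CO 39 sts.

9 / 5 = 1.8 sts per cm.
21 × 1.8 = 37.80 sts.
Less 4 edge sts → 33.80 for the repeat.
Next multiple of 7: 35.
Add back 4 edge sts → 39.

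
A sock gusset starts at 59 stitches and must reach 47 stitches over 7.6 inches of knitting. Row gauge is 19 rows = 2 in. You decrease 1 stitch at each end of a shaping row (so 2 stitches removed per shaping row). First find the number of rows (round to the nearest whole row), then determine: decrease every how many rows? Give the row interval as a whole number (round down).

Rows = 7.6 × 9.5 = 72.2 → 72 rows.
Stitches to remove: 12 → 6 shaping rows (at 2 st each).
72 / 6 = 12.00 → every 12 rows.

Decrease every 12th row.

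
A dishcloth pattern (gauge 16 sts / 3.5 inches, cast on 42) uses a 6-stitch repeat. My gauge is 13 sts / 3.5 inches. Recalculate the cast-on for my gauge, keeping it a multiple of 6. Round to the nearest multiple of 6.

Cast on 36 stitches.

42 × 13 / 16 = 34.12.
Nearest multiple of 6: 36.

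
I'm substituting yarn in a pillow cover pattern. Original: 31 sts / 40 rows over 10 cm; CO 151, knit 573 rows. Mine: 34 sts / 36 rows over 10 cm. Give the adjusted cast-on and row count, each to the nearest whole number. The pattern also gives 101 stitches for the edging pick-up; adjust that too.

Cast on 166 stitches; work 516 rows; edging pick-up 111 stitches.

Stitches: 151 × 34/31 = 165.61 → 166.
Rows: 573 × 36/40 = 515.70 → 516.
edging pick-up: 101 × 34/31 = 110.77 → 111.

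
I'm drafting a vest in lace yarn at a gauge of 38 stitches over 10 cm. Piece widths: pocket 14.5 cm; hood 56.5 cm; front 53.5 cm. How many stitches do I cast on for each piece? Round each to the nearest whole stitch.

pocket 55; hood 215; front 203.

Rate = 38/10 = 3.8 sts per cm.
pocket: 14.5 × 3.8 = 55.10 → 55.
hood: 56.5 × 3.8 = 214.70 → 215.
front: 53.5 × 3.8 = 203.30 → 203.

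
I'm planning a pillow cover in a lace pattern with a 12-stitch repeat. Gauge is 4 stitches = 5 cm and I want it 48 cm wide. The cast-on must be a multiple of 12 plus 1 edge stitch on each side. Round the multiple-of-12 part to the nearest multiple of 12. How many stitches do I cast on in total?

Cast on 38 stitches.

4 / 5 = 0.8 sts per cm.
48 × 0.8 = 38.40 sts.
Less 2 edge sts → 36.40 for the repeat.
Nearest multiple of 12: 36.
Add back 2 edge sts → 38.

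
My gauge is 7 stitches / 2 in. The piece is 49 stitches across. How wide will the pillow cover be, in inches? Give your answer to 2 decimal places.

7 stitches / 2 inch = 3.5 stitches per inch.
49 / 3.5 = 14.000 inches.

14.00 inches.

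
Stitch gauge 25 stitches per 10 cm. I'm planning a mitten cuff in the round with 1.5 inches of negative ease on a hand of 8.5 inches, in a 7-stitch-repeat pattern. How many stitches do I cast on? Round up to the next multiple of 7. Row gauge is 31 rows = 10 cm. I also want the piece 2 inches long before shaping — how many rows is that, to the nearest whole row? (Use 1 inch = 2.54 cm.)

Finished = 8.5 − 1.5 = 7 inches.
7 inches × 2.54 = 17.78 cm.
25/10 = 2.5 sts per cm; 17.78 × 2.5 = 44.45 sts.
Next multiple of 7 → 49.
2 inches = 5.08 cm; × 3.1 = 15.75 → 16 rows.

Cast on 49 stitches; work 16 rows.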